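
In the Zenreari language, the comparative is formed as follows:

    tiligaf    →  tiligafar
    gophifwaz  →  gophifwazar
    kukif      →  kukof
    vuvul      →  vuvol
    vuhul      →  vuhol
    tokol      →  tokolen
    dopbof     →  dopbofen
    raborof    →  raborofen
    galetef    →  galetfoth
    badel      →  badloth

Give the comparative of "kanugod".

kanugoden

tiligaf and kukif both end in -f yet inflect differently (tiligafar, kukof), so the final letter is not what conditions the rule; the last vowel is.
"kanugod" has last vowel 'o'. The stems whose last vowel is 'o' (tokol → tokolen, dopbof → dopbofen, raborof → raborofen) add -en.
So kanugod → kanugoden.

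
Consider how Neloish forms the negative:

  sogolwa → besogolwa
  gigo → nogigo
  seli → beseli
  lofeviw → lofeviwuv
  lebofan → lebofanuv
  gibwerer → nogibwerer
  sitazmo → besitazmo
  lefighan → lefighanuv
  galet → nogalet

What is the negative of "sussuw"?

besussuw

gigo and sitazmo both end in -o yet inflect differently (nogigo, besitazmo), so the final letter is not what conditions the rule; the first letter is.
"sussuw" begins with s-. The stems beginning with s- (seli → beseli, sogolwa → besogolwa, sitazmo → besitazmo) add the prefix be-.
The other patterns: stems beginning with g- add the prefix no-; stems beginning with l- add -uv.
So sussuw → besussuw.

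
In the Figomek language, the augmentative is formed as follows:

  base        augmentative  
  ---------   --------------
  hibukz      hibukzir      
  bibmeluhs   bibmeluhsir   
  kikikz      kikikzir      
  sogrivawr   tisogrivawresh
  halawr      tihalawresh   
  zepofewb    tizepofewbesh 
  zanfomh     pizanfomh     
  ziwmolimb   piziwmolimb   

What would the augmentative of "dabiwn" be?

tidabiwnesh

zepofewb and ziwmolimb both end in -b yet inflect differently (tizepofewbesh, piziwmolimb), so the final letter is not what conditions the rule; the second-to-last letter is.
"dabiwn" has second-to-last letter 'w'. The stems whose second-to-last letter is 'w' (sogrivawr → tisogrivawresh, halawr → tihalawresh, zepofewb → tizepofewbesh) add ti- … -esh around the stem.
The other patterns: stems whose second-to-last letter is 'h' or 'k' add -ir; stems whose second-to-last letter is 'm' add the prefix pi-.
So dabiwn → tidabiwnesh.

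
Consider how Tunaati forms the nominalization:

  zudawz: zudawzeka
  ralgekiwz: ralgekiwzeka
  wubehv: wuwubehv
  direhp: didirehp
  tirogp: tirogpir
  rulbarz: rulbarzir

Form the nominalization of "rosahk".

rorosahk

direhp and tirogp both end in -p yet inflect differently (didirehp, tirogpir), so the final letter is not what conditions the rule; the second-to-last letter is.
"rosahk" has second-to-last letter 'h'. The stems whose second-to-last letter is 'h' (wubehv → wuwubehv, direhp → didirehp) repeat the first consonant+vowel as a prefix.
The other patterns: stems whose second-to-last letter is 'w' add -eka; stems whose second-to-last letter is 'g' or 'r' add -ir.
So rosahk → rorosahk.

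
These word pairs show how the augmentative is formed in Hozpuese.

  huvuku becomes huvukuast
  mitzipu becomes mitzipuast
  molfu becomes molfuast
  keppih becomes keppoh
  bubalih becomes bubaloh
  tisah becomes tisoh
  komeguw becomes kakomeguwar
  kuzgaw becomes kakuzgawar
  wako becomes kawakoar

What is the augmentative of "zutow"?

huvuku and komeguw both have last vowel 'u' yet inflect differently (huvukuast, kakomeguwar), so the last vowel is not what conditions the rule; the final letter is.
"zutow" ends in -w. The stems ending in -w (komeguw → kakomeguwar, kuzgaw → kakuzgawar) add ka- … -ar around the stem.
The other patterns: stems ending in -u add -ast; stems ending in -h change the last vowel to 'o'.
So zutow → kazutowar.

kazutowar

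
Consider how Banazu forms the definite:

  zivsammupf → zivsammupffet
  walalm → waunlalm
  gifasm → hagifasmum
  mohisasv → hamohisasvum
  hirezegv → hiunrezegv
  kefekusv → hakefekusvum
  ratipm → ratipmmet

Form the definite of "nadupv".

nadupvvet

gifasm and ratipm both end in -m yet inflect differently (hagifasmum, ratipmmet), so the final letter is not what conditions the rule; the second-to-last letter is.
"nadupv" has second-to-last letter 'p'. The stems whose second-to-last letter is 'p' (zivsammupf → zivsammupffet, ratipm → ratipmmet) double the final consonant and add -et.
So nadupv → nadupvvet.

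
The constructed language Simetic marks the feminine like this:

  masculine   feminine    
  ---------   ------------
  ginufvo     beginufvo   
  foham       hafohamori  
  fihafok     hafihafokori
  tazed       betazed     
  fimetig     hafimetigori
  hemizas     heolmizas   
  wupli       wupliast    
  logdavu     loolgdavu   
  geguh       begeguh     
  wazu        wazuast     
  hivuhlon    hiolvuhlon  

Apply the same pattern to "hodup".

wazu and logdavu both end in -u yet inflect differently (wazuast, loolgdavu), so the final letter is not what conditions the rule; the first letter is.
"hodup" begins with h-. The stems beginning with h- (hemizas → heolmizas, hivuhlon → hiolvuhlon) insert -ol- after the first vowel.
The other patterns: stems beginning with f- add ha- … -ori around the stem; stems beginning with w- add -ast; stems beginning with g- or t- add the prefix be-.
So hodup → hooldup.

hooldup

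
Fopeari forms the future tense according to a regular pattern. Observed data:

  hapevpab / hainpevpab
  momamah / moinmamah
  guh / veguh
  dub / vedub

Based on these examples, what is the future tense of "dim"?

momamah and guh both end in -h yet inflect differently (moinmamah, veguh), so the final letter is not what conditions the rule; the number of vowels is.
"dim" has 1 vowel. The stems with 1 vowel (guh → veguh, dub → vedub) add the prefix ve-.
The other pattern: stems with 3 vowels insert -in- after the first vowel.
So dim → vedim.

vedim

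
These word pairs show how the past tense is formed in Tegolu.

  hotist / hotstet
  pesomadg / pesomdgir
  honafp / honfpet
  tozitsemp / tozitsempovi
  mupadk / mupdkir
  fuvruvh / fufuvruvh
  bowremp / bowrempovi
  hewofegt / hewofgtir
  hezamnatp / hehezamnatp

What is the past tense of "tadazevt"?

tatadazevt

hewofegt and hotist both end in -t yet inflect differently (hewofgtir, hotstet), so the final letter is not what conditions the rule; the second-to-last letter is.
"tadazevt" has second-to-last letter 'v'. The one such stem in the data (fuvruvh → fufuvruvh) repeats the first consonant+vowel as a prefix (as does hezamnatp), so the same rule applies.
The other patterns: stems whose second-to-last letter is 'd' or 'g' delete the last vowel and add -ir; stems whose second-to-last letter is 'f' or 's' delete the last vowel and add -et; stems whose second-to-last letter is 'm' add -ovi.
So tadazevt → tatadazevt.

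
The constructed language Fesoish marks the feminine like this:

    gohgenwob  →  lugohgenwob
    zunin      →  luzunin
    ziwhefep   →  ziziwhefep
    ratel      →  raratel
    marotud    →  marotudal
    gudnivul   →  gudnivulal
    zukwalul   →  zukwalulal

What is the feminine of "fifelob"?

ratel and gudnivul both end in -l yet inflect differently (raratel, gudnivulal), so the final letter is not what conditions the rule; the last vowel is.
"fifelob" has last vowel 'o'. The one such stem in the data (gohgenwob → lugohgenwob) adds the prefix lu-, so the same rule applies.
So fifelob → lufifelob.

lufifelob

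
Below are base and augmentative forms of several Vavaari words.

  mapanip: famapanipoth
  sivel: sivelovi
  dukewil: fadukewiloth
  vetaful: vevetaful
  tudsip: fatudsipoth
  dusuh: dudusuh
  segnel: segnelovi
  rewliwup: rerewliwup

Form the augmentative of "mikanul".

rewliwup and tudsip both end in -p yet inflect differently (rerewliwup, fatudsipoth), so the final letter is not what conditions the rule; the last vowel is.
"mikanul" has last vowel 'u'. The stems whose last vowel is 'u' (dusuh → dudusuh, vetaful → vevetaful, rewliwup → rerewliwup) repeat the first consonant+vowel as a prefix.
So mikanul → mimikanul.

mimikanul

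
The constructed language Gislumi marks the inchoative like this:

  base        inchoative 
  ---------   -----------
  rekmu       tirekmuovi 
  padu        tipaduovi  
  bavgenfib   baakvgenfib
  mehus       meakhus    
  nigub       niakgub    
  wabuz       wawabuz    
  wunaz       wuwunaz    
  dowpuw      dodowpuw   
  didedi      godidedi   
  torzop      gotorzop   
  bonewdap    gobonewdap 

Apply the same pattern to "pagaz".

papagaz

rekmu and mehus both have last vowel 'u' yet inflect differently (tirekmuovi, meakhus), so the last vowel is not what conditions the rule; the final letter is.
"pagaz" ends in -z. The stems ending in -z (wabuz → wawabuz, wunaz → wuwunaz) repeat the first consonant+vowel as a prefix.
The other patterns: stems ending in -u add ti- … -ovi around the stem; stems ending in -b or -s insert -ak- after the first vowel; stems ending in -i or -p add the prefix go-.
So pagaz → papagaz.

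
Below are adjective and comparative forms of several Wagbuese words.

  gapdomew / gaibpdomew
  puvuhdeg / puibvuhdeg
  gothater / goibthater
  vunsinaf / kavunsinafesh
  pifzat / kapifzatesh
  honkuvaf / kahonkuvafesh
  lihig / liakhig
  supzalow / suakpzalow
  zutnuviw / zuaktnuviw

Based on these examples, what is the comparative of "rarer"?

"rarer" has last vowel 'e'. The stems whose last vowel is 'e' (gapdomew → gaibpdomew, puvuhdeg → puibvuhdeg, gothater → goibthater) insert -ib- after the first vowel.
The other patterns: stems whose last vowel is 'a' add ka- … -esh around the stem; stems whose last vowel is 'i' or 'o' insert -ak- after the first vowel.
So rarer → raibrer.

raibrer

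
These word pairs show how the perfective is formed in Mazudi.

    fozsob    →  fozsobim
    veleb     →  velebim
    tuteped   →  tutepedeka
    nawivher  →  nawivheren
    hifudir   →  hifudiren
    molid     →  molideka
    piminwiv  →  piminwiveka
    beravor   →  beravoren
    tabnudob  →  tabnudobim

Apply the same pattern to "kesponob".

nawivher and veleb both have last vowel 'e' yet inflect differently (nawivheren, velebim), so the last vowel is not what conditions the rule; the final letter is.
"kesponob" ends in -b. The stems ending in -b (veleb → velebim, tabnudob → tabnudobim, fozsob → fozsobim) add -im.
The other patterns: stems ending in -r add -en; stems ending in -d or -v add -eka.
So kesponob → kesponobim.

kesponobim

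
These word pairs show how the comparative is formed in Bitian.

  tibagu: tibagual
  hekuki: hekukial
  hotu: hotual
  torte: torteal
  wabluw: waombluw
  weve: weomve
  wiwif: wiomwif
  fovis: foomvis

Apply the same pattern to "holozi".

holozial

torte and weve both end in -e yet inflect differently (torteal, weomve), so the final letter is not what conditions the rule; the first letter is.
"holozi" begins with h-. The stems beginning with h- (hekuki → hekukial, hotu → hotual) add -al.
The other pattern: stems beginning with f- or w- insert -om- after the first vowel.
So holozi → holozial.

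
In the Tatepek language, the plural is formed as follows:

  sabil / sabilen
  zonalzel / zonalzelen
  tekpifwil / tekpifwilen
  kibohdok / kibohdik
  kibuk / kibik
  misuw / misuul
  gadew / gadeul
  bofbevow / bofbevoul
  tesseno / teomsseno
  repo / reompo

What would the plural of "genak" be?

genik

kibuk and misuw both have last vowel 'u' yet inflect differently (kibik, misuul), so the last vowel is not what conditions the rule; the final letter is.
"genak" ends in -k. The stems ending in -k (kibohdok → kibohdik, kibuk → kibik) change the last vowel to 'i'.
So genak → genik.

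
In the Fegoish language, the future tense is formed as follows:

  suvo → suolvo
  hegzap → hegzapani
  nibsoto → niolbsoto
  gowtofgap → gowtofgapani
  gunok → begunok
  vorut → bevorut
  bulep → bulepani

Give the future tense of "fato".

faolto

"fato" ends in -o. The stems ending in -o (nibsoto → niolbsoto, suvo → suolvo) insert -ol- after the first vowel.
The other patterns: stems ending in -k or -t add the prefix be-; stems ending in -p add -ani.
So fato → faolto.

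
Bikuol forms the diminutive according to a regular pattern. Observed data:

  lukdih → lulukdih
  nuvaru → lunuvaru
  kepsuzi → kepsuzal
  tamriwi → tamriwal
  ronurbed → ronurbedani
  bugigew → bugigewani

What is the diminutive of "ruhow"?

ruhowani

lukdih and kepsuzi both have last vowel 'i' yet inflect differently (lulukdih, kepsuzal), so the last vowel is not what conditions the rule; the final letter is.
"ruhow" ends in -w. The one such stem in the data (bugigew → bugigewani) adds -ani, so the same rule applies.
So ruhow → ruhowani.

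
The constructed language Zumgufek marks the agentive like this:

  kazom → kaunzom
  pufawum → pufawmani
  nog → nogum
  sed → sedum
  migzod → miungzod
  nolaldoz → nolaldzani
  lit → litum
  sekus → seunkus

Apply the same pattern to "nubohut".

"nubohut" has 3 vowels. The stems with 3 vowels (pufawum → pufawmani, nolaldoz → nolaldzani) delete the last vowel and add -ani.
So nubohut → nubohtani.

nubohtani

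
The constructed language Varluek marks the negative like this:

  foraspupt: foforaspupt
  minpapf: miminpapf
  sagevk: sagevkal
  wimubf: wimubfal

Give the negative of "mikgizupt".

minpapf and wimubf both end in -f yet inflect differently (miminpapf, wimubfal), so the final letter is not what conditions the rule; the second-to-last letter is.
"mikgizupt" has second-to-last letter 'p'. The stems whose second-to-last letter is 'p' (foraspupt → foforaspupt, minpapf → miminpapf) repeat the first consonant+vowel as a prefix.
So mikgizupt → mimikgizupt.

mimikgizupt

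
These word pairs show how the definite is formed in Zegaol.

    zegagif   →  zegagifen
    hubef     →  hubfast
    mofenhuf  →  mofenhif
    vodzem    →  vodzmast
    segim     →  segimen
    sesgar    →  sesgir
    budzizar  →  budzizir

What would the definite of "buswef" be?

buswfast

segim and vodzem both end in -m yet inflect differently (segimen, vodzmast), so the final letter is not what conditions the rule; the last vowel is.
"buswef" has last vowel 'e'. The stems whose last vowel is 'e' (vodzem → vodzmast, hubef → hubfast) delete the last vowel and add -ast.
The other patterns: stems whose last vowel is 'i' add -en; stems whose last vowel is 'a' or 'u' change the last vowel to 'i'.
So buswef → buswfast.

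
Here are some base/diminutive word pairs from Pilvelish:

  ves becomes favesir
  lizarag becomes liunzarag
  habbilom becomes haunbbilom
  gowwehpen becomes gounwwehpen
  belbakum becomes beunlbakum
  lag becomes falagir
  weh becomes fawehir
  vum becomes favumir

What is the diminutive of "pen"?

"pen" has 1 vowel. The stems with 1 vowel (weh → fawehir, ves → favesir, vum → favumir) add fa- … -ir around the stem.
The other pattern: stems with 3 vowels insert -un- after the first vowel.
So pen → fapenir.

fapenir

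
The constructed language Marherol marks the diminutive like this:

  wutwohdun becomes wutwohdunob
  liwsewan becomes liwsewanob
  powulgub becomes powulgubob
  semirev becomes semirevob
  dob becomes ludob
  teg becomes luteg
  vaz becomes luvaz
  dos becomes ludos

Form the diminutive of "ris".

luris

"ris" has 1 vowel. The stems with 1 vowel (dob → ludob, teg → luteg, vaz → luvaz) add the prefix lu-.
So ris → luris.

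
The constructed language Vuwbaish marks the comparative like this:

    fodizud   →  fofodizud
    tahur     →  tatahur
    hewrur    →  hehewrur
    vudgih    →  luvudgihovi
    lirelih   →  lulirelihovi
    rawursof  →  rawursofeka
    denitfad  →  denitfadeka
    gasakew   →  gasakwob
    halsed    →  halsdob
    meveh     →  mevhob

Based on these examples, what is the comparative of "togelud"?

totogelud

fodizud and denitfad both end in -d yet inflect differently (fofodizud, denitfadeka), so the final letter is not what conditions the rule; the last vowel is.
"togelud" has last vowel 'u'. The stems whose last vowel is 'u' (fodizud → fofodizud, tahur → tatahur, hewrur → hehewrur) repeat the first consonant+vowel as a prefix.
So togelud → totogelud.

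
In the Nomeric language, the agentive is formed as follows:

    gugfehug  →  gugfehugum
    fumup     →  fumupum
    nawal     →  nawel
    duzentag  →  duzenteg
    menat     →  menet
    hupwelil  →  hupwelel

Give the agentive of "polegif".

gugfehug and duzentag both end in -g yet inflect differently (gugfehugum, duzenteg), so the final letter is not what conditions the rule; the last vowel is.
"polegif" has last vowel 'i'. The one such stem in the data (hupwelil → hupwelel) changes the last vowel to 'e' (as do nawal, duzentag), so the same rule applies.
The other pattern: stems whose last vowel is 'u' add -um.
So polegif → polegef.

polegef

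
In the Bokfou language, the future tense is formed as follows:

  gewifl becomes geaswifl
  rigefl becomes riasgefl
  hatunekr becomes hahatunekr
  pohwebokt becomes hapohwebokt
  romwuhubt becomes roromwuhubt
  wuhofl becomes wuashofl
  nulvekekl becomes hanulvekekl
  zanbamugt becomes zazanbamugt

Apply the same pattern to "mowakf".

hamowakf

"mowakf" has second-to-last letter 'k'. The stems whose second-to-last letter is 'k' (nulvekekl → hanulvekekl, pohwebokt → hapohwebokt, hatunekr → hahatunekr) add the prefix ha-.
The other patterns: stems whose second-to-last letter is 'f' insert -as- after the first vowel; stems whose second-to-last letter is 'b' or 'g' repeat the first consonant+vowel as a prefix.
So mowakf → hamowakf.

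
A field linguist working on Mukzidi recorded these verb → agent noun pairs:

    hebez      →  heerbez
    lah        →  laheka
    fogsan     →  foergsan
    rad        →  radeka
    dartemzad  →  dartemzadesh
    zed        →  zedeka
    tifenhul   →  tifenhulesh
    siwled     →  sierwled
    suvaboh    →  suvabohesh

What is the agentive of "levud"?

leervud

zed and siwled both end in -d yet inflect differently (zedeka, sierwled), so the final letter is not what conditions the rule; the number of vowels is.
"levud" has 2 vowels. The stems with 2 vowels (hebez → heerbez, siwled → sierwled, fogsan → foergsan) insert -er- after the first vowel.
The other patterns: stems with 1 vowel add -eka; stems with 3 vowels add -esh.
So levud → leervud.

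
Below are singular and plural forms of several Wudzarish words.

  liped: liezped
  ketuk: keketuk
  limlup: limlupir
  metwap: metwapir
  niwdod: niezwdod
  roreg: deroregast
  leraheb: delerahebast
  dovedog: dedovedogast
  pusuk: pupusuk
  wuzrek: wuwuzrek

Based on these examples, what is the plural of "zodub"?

dezodubast

limlup and ketuk both have last vowel 'u' yet inflect differently (limlupir, keketuk), so the last vowel is not what conditions the rule; the final letter is.
"zodub" ends in -b. The one such stem in the data (leraheb → delerahebast) adds de- … -ast around the stem, so the same rule applies.
The other patterns: stems ending in -p add -ir; stems ending in -d insert -ez- after the first vowel; stems ending in -k repeat the first consonant+vowel as a prefix.
So zodub → dezodubast.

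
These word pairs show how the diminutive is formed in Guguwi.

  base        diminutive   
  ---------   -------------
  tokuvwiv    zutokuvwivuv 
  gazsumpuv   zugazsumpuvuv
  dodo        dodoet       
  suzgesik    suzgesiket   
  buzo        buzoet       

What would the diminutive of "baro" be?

baroet

tokuvwiv and suzgesik both have last vowel 'i' yet inflect differently (zutokuvwivuv, suzgesiket), so the last vowel is not what conditions the rule; the final letter is.
"baro" ends in -o. The stems ending in -o (dodo → dodoet, buzo → buzoet) add -et.
The other pattern: stems ending in -v add zu- … -uv around the stem.
So baro → baroet.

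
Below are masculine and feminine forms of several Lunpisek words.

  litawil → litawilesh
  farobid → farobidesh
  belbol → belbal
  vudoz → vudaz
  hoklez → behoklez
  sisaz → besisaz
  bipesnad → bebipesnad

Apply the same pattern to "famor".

litawil and belbol both end in -l yet inflect differently (litawilesh, belbal), so the final letter is not what conditions the rule; the last vowel is.
"famor" has last vowel 'o'. The stems whose last vowel is 'o' (belbol → belbal, vudoz → vudaz) change the last vowel to 'a'.
The other patterns: stems whose last vowel is 'i' add -esh; stems whose last vowel is 'a' or 'e' add the prefix be-.
So famor → famar.

famar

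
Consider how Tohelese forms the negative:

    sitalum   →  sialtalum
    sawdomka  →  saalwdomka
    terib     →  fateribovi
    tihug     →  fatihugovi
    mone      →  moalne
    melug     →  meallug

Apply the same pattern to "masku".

maalsku

"masku" begins with m-. The stems beginning with m- (mone → moalne, melug → meallug) insert -al- after the first vowel.
The other pattern: stems beginning with t- add fa- … -ovi around the stem.
So masku → maalsku.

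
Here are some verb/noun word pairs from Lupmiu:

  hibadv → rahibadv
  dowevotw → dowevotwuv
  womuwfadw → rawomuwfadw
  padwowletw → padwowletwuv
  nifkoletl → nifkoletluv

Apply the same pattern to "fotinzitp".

padwowletw and womuwfadw both end in -w yet inflect differently (padwowletwuv, rawomuwfadw), so the final letter is not what conditions the rule; the second-to-last letter is.
"fotinzitp" has second-to-last letter 't'. The stems whose second-to-last letter is 't' (nifkoletl → nifkoletluv, padwowletw → padwowletwuv, dowevotw → dowevotwuv) add -uv.
The other pattern: stems whose second-to-last letter is 'd' add the prefix ra-.
So fotinzitp → fotinzitpuv.

fotinzitpuv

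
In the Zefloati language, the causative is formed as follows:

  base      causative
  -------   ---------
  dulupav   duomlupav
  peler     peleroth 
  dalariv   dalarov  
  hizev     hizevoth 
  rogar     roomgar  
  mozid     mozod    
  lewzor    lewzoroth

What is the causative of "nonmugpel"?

dalariv and dulupav both end in -v yet inflect differently (dalarov, duomlupav), so the final letter is not what conditions the rule; the last vowel is.
"nonmugpel" has last vowel 'e'. The stems whose last vowel is 'e' (peler → peleroth, hizev → hizevoth) add -oth.
So nonmugpel → nonmugpeloth.

nonmugpeloth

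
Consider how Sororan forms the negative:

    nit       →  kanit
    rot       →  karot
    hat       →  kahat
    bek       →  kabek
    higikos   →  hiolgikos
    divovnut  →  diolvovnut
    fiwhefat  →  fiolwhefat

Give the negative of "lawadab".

nit and divovnut both end in -t yet inflect differently (kanit, diolvovnut), so the final letter is not what conditions the rule; the number of vowels is.
"lawadab" has 3 vowels. The stems with 3 vowels (higikos → hiolgikos, divovnut → diolvovnut, fiwhefat → fiolwhefat) insert -ol- after the first vowel.
The other pattern: stems with 1 vowel add the prefix ka-.
So lawadab → laolwadab.

laolwadab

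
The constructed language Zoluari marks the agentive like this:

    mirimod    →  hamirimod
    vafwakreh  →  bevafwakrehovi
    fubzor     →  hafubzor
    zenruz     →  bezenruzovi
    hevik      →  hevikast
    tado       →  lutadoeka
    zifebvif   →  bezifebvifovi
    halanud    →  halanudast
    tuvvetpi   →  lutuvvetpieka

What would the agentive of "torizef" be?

halanud and mirimod both end in -d yet inflect differently (halanudast, hamirimod), so the final letter is not what conditions the rule; the first letter is.
"torizef" begins with t-. The stems beginning with t- (tuvvetpi → lutuvvetpieka, tado → lutadoeka) add lu- … -eka around the stem.
The other patterns: stems beginning with h- add -ast; stems beginning with f- or m- add the prefix ha-; stems beginning with v- or z- add be- … -ovi around the stem.
So torizef → lutorizefeka.

lutorizefeka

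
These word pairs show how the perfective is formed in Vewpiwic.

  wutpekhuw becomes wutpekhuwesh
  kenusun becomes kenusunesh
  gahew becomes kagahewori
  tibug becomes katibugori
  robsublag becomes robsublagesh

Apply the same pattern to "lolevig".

lolevigesh

wutpekhuw and gahew both end in -w yet inflect differently (wutpekhuwesh, kagahewori), so the final letter is not what conditions the rule; the number of vowels is.
"lolevig" has 3 vowels. The stems with 3 vowels (robsublag → robsublagesh, kenusun → kenusunesh, wutpekhuw → wutpekhuwesh) add -esh.
The other pattern: stems with 2 vowels add ka- … -ori around the stem.
So lolevig → lolevigesh.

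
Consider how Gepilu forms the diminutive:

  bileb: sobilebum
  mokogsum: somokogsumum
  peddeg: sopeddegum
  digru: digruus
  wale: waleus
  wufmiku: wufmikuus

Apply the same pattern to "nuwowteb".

mokogsum and digru both have last vowel 'u' yet inflect differently (somokogsumum, digruus), so the last vowel is not what conditions the rule; whether the stem ends in a vowel or a consonant is.
"nuwowteb" ends in a consonant. The stems ending in a consonant (bileb → sobilebum, mokogsum → somokogsumum, peddeg → sopeddegum) add so- … -um around the stem.
So nuwowteb → sonuwowtebum.

sonuwowtebum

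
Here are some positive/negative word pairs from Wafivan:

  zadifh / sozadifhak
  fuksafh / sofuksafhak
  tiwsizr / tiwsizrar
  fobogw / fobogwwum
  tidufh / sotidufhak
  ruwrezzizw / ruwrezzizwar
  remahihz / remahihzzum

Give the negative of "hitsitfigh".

"hitsitfigh" has second-to-last letter 'g'. The one such stem in the data (fobogw → fobogwwum) doubles the final consonant and adds -um (as does remahihz), so the same rule applies.
The other patterns: stems whose second-to-last letter is 'z' add -ar; stems whose second-to-last letter is 'f' add so- … -ak around the stem.
So hitsitfigh → hitsitfighhum.

hitsitfighhum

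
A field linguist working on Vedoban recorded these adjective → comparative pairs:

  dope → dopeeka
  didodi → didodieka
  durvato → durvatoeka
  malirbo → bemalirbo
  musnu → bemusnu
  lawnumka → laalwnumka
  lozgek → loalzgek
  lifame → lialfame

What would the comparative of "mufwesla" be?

"mufwesla" begins with m-. The stems beginning with m- (malirbo → bemalirbo, musnu → bemusnu) add the prefix be-.
So mufwesla → bemufwesla.

bemufwesla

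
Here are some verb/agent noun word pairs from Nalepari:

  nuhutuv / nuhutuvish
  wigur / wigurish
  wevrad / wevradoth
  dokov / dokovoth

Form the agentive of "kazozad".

nuhutuv and dokov both end in -v yet inflect differently (nuhutuvish, dokovoth), so the final letter is not what conditions the rule; the last vowel is.
"kazozad" has last vowel 'a'. The one such stem in the data (wevrad → wevradoth) adds -oth, so the same rule applies.
The other pattern: stems whose last vowel is 'u' add -ish.
So kazozad → kazozadoth.

kazozadoth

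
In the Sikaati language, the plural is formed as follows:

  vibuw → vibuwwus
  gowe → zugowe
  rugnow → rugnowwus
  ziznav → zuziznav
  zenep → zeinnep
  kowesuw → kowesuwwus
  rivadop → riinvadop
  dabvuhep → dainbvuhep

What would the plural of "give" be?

"give" ends in -e. The one such stem in the data (gowe → zugowe) adds the prefix zu-, so the same rule applies.
The other patterns: stems ending in -p insert -in- after the first vowel; stems ending in -w double the final consonant and add -us.
So give → zugive.

zugive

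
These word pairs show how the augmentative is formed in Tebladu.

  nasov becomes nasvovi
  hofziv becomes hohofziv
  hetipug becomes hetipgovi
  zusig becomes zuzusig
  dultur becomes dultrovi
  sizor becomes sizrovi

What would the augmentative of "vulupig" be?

"vulupig" has last vowel 'i'. The stems whose last vowel is 'i' (hofziv → hohofziv, zusig → zuzusig) repeat the first consonant+vowel as a prefix.
So vulupig → vuvulupig.

vuvulupig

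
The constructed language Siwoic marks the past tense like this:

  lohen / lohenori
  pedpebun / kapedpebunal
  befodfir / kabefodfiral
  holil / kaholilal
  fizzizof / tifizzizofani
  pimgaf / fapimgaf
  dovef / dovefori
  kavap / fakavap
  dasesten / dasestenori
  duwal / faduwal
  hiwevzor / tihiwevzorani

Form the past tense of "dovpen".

dovpenori

holil and duwal both end in -l yet inflect differently (kaholilal, faduwal), so the final letter is not what conditions the rule; the last vowel is.
"dovpen" has last vowel 'e'. The stems whose last vowel is 'e' (dasesten → dasestenori, dovef → dovefori, lohen → lohenori) add -ori.
So dovpen → dovpenori.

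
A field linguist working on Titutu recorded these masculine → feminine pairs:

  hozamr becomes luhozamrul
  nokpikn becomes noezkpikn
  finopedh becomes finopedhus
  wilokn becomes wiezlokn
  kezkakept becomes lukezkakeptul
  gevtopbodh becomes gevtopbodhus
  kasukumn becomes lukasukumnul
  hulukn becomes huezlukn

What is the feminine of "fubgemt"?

nokpikn and kasukumn both end in -n yet inflect differently (noezkpikn, lukasukumnul), so the final letter is not what conditions the rule; the second-to-last letter is.
"fubgemt" has second-to-last letter 'm'. The stems whose second-to-last letter is 'm' (kasukumn → lukasukumnul, hozamr → luhozamrul) add lu- … -ul around the stem.
The other patterns: stems whose second-to-last letter is 'd' add -us; stems whose second-to-last letter is 'k' insert -ez- after the first vowel.
So fubgemt → lufubgemtul.

lufubgemtul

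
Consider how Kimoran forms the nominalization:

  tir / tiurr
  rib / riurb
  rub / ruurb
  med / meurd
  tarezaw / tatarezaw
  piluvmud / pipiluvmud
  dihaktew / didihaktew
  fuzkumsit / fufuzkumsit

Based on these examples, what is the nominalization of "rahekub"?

rarahekub

"rahekub" has 3 vowels. The stems with 3 vowels (tarezaw → tatarezaw, piluvmud → pipiluvmud, dihaktew → didihaktew) repeat the first consonant+vowel as a prefix.
The other pattern: stems with 1 vowel insert -ur- after the first vowel.
So rahekub → rarahekub.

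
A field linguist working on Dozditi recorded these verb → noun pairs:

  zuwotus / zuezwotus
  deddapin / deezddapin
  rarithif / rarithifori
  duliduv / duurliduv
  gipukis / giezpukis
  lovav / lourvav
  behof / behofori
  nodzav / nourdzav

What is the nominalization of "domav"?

duliduv and zuwotus both have last vowel 'u' yet inflect differently (duurliduv, zuezwotus), so the last vowel is not what conditions the rule; the final letter is.
"domav" ends in -v. The stems ending in -v (duliduv → duurliduv, nodzav → nourdzav, lovav → lourvav) insert -ur- after the first vowel.
The other patterns: stems ending in -f add -ori; stems ending in -n or -s insert -ez- after the first vowel.
So domav → dourmav.

dourmav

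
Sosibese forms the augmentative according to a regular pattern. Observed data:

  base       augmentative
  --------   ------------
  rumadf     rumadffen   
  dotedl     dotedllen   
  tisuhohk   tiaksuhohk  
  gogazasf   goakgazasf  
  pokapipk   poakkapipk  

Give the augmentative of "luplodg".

"luplodg" has second-to-last letter 'd'. The stems whose second-to-last letter is 'd' (rumadf → rumadffen, dotedl → dotedllen) double the final consonant and add -en.
The other pattern: stems whose second-to-last letter is 'h', 'p' or 's' insert -ak- after the first vowel.
So luplodg → luplodggen.

luplodggen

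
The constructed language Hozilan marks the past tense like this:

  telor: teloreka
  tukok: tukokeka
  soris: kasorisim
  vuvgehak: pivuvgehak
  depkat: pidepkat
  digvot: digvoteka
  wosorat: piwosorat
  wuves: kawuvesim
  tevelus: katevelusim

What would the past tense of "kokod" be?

kokodeka

"kokod" has last vowel 'o'. The stems whose last vowel is 'o' (digvot → digvoteka, telor → teloreka, tukok → tukokeka) add -eka.
The other patterns: stems whose last vowel is 'a' add the prefix pi-; stems whose last vowel is 'e', 'i' or 'u' add ka- … -im around the stem.
So kokod → kokodeka.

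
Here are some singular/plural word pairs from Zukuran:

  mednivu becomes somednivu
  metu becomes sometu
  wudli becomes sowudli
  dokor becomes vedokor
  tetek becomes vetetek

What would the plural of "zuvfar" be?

"zuvfar" ends in a consonant. The stems ending in a consonant (tetek → vetetek, dokor → vedokor) add the prefix ve-.
The other pattern: stems ending in a vowel add the prefix so-.
So zuvfar → vezuvfar.

vezuvfar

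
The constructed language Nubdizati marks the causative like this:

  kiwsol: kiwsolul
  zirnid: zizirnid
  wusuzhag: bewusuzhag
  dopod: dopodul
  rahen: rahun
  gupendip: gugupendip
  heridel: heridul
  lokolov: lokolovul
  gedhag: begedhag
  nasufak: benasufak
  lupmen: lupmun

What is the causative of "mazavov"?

mazavovul

zirnid and dopod both end in -d yet inflect differently (zizirnid, dopodul), so the final letter is not what conditions the rule; the last vowel is.
"mazavov" has last vowel 'o'. The stems whose last vowel is 'o' (lokolov → lokolovul, dopod → dopodul, kiwsol → kiwsolul) add -ul.
The other patterns: stems whose last vowel is 'i' repeat the first consonant+vowel as a prefix; stems whose last vowel is 'e' change the last vowel to 'u'; stems whose last vowel is 'a' add the prefix be-.
So mazavov → mazavovul.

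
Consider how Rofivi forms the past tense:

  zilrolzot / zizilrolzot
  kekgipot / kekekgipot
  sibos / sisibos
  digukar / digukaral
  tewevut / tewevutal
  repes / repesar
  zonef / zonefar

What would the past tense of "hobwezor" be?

zilrolzot and tewevut both end in -t yet inflect differently (zizilrolzot, tewevutal), so the final letter is not what conditions the rule; the last vowel is.
"hobwezor" has last vowel 'o'. The stems whose last vowel is 'o' (zilrolzot → zizilrolzot, kekgipot → kekekgipot, sibos → sisibos) repeat the first consonant+vowel as a prefix.
The other patterns: stems whose last vowel is 'a' or 'u' add -al; stems whose last vowel is 'e' add -ar.
So hobwezor → hohobwezor.

hohobwezor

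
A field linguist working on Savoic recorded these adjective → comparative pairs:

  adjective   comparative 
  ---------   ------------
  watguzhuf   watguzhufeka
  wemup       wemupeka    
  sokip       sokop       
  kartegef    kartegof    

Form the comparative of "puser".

"puser" has last vowel 'e'. The one such stem in the data (kartegef → kartegof) changes the last vowel to 'o' (as does sokip), so the same rule applies.
The other pattern: stems whose last vowel is 'u' add -eka.
So puser → pusor.

pusor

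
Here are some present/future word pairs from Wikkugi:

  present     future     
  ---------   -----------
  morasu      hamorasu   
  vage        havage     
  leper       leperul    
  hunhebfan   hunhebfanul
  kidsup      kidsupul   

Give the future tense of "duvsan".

vage and leper both have last vowel 'e' yet inflect differently (havage, leperul), so the last vowel is not what conditions the rule; whether the stem ends in a vowel or a consonant is.
"duvsan" ends in a consonant. The stems ending in a consonant (leper → leperul, hunhebfan → hunhebfanul, kidsup → kidsupul) add -ul.
So duvsan → duvsanul.

duvsanul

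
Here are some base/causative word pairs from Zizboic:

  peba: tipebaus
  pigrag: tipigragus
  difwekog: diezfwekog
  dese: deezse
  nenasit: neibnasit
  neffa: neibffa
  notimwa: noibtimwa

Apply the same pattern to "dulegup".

duezlegup

"dulegup" begins with d-. The stems beginning with d- (difwekog → diezfwekog, dese → deezse) insert -ez- after the first vowel.
The other patterns: stems beginning with p- add ti- … -us around the stem; stems beginning with n- insert -ib- after the first vowel.
So dulegup → duezlegup.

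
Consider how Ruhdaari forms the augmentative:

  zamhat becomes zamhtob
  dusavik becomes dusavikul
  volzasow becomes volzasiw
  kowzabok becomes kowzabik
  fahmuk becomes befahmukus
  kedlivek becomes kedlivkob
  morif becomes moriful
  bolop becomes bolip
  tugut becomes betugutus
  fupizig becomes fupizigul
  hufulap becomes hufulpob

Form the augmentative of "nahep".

"nahep" has last vowel 'e'. The one such stem in the data (kedlivek → kedlivkob) deletes the last vowel and adds -ob (as do zamhat, hufulap), so the same rule applies.
The other patterns: stems whose last vowel is 'u' add be- … -us around the stem; stems whose last vowel is 'i' add -ul; stems whose last vowel is 'o' change the last vowel to 'i'.
So nahep → nahpob.

nahpob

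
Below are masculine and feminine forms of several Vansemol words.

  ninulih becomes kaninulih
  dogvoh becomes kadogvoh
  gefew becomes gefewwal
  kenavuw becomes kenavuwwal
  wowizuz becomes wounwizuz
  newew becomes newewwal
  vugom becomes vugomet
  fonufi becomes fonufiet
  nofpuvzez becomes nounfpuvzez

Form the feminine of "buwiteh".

kabuwiteh

gefew and nofpuvzez both have last vowel 'e' yet inflect differently (gefewwal, nounfpuvzez), so the last vowel is not what conditions the rule; the final letter is.
"buwiteh" ends in -h. The stems ending in -h (ninulih → kaninulih, dogvoh → kadogvoh) add the prefix ka-.
The other patterns: stems ending in -w double the final consonant and add -al; stems ending in -z insert -un- after the first vowel; stems ending in -i or -m add -et.
So buwiteh → kabuwiteh.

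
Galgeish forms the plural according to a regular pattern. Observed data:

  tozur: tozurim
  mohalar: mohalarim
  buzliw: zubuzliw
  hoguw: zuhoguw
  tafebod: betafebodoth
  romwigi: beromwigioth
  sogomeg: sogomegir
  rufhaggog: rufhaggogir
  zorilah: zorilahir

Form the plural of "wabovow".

tozur and hoguw both have last vowel 'u' yet inflect differently (tozurim, zuhoguw), so the last vowel is not what conditions the rule; the final letter is.
"wabovow" ends in -w. The stems ending in -w (buzliw → zubuzliw, hoguw → zuhoguw) add the prefix zu-.
So wabovow → zuwabovow.

zuwabovow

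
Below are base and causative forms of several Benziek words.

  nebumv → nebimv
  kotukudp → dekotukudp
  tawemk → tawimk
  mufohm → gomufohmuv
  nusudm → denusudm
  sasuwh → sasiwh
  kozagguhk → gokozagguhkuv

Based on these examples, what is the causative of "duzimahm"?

goduzimahmuv

"duzimahm" has second-to-last letter 'h'. The stems whose second-to-last letter is 'h' (kozagguhk → gokozagguhkuv, mufohm → gomufohmuv) add go- … -uv around the stem.
So duzimahm → goduzimahmuv.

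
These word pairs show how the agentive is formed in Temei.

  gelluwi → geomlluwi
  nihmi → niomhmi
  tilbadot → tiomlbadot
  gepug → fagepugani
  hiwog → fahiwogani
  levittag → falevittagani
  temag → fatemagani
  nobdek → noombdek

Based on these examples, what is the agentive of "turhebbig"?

"turhebbig" ends in -g. The stems ending in -g (levittag → falevittagani, temag → fatemagani, gepug → fagepugani) add fa- … -ani around the stem.
So turhebbig → faturhebbigani.

faturhebbigani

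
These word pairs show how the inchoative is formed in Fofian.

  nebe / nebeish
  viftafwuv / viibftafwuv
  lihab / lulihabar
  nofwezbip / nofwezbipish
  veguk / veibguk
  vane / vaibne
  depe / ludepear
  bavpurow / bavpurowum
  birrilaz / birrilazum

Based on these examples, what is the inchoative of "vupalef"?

vuibpalef

nebe and vane both end in -e yet inflect differently (nebeish, vaibne), so the final letter is not what conditions the rule; the first letter is.
"vupalef" begins with v-. The stems beginning with v- (veguk → veibguk, vane → vaibne, viftafwuv → viibftafwuv) insert -ib- after the first vowel.
The other patterns: stems beginning with n- add -ish; stems beginning with b- add -um; stems beginning with d- or l- add lu- … -ar around the stem.
So vupalef → vuibpalef.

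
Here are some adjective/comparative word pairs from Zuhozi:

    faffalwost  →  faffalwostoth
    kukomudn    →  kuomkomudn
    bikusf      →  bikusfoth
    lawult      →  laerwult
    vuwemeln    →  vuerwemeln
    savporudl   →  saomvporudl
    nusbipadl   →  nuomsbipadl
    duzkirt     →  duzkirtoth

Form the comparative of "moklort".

moklortoth

vuwemeln and kukomudn both end in -n yet inflect differently (vuerwemeln, kuomkomudn), so the final letter is not what conditions the rule; the second-to-last letter is.
"moklort" has second-to-last letter 'r'. The one such stem in the data (duzkirt → duzkirtoth) adds -oth, so the same rule applies.
The other patterns: stems whose second-to-last letter is 'l' insert -er- after the first vowel; stems whose second-to-last letter is 'd' insert -om- after the first vowel.
So moklort → moklortoth.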